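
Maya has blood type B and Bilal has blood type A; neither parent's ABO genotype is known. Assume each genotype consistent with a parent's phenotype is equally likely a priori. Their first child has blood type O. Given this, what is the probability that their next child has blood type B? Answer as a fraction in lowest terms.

1/4

Possible genotypes: Maya ∈ {BB, BO}; Bilal ∈ {AA, AO}.
Weight each parental genotype pair by prior × P(type-O child):
  BO × AO: posterior weight 1; P(next child type B) = 1/4.
Weighted sum = 1/4.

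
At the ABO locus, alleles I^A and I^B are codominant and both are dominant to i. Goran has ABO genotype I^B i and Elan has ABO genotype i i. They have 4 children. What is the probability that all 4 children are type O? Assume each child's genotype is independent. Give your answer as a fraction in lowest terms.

1/16

ABO cross I^B i × i i → 1/2 O, 1/2 B.
So P(type O) = 1/2 per child.
All 4 independent: (1/2)^4 = 1/16.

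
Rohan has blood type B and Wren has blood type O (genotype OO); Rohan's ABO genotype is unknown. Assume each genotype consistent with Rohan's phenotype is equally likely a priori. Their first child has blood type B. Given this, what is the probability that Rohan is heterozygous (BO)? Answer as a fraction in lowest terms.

1/3

Possible genotypes: Rohan ∈ {BB, BO}; Wren ∈ {OO}.
Weight each parental genotype pair by prior × P(type-B child):
  BB × OO: posterior weight 2/3.
  BO × OO: posterior weight 1/3.
Sum the posterior weight over pairs where Rohan is BO: 1/3.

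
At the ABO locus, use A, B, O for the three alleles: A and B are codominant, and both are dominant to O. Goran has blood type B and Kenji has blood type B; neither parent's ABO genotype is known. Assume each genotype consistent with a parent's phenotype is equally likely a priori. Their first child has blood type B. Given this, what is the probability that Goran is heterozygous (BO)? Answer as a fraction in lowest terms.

7/15

Possible genotypes: Goran ∈ {BB, BO}; Kenji ∈ {BB, BO}.
Weight each parental genotype pair by prior × P(type-B child):
  BB × BB: posterior weight 4/15.
  BB × BO: posterior weight 4/15.
  BO × BB: posterior weight 4/15.
  BO × BO: posterior weight 1/5.
Sum the posterior weight over pairs where Goran is BO: 7/15.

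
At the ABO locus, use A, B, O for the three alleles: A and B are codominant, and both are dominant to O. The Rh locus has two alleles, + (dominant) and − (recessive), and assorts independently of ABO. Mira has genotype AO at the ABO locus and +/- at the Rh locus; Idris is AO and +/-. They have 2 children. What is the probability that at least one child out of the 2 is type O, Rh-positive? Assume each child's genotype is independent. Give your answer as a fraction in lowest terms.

ABO cross AO × AO → 1/4 O, 3/4 A.
Rh cross +/- × +/- → 3/4 Rh+, 1/4 Rh-; so P(type O, Rh-positive) = 1/4 × 3/4 = 3/16 per child.
P(none) = (13/16)^2 = 169/256; P(at least one) = 1 − 169/256 = 87/256.

87/256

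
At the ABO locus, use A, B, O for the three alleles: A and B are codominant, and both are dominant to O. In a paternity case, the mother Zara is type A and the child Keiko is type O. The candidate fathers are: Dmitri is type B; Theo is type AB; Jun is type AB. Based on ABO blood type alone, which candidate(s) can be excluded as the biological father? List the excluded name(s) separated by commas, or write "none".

Theo, Jun

A candidate is excluded only if no genotype consistent with his phenotype could produce a type O child with a type A mother.
Theo (type AB): no genotype consistent with that phenotype can produce a type-O child with a type-A mother.
Jun (type AB): no genotype consistent with that phenotype can produce a type-O child with a type-A mother.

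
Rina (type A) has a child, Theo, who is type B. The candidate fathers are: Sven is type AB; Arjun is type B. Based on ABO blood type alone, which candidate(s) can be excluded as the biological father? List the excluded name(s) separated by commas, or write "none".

A candidate is excluded only if no genotype consistent with his phenotype could produce a type B child with a type A mother.
Every candidate has at least one consistent genotype combination, so none can be excluded.

none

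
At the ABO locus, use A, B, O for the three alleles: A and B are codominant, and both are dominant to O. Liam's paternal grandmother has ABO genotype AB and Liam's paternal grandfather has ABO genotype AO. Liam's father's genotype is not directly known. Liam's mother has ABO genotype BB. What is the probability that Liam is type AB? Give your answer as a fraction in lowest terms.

Liam's father's ABO genotype from AB × AO: 1/4 AA, 1/4 AB, 1/4 AO, 1/4 BO.
Crossing each possibility with the mother BB and summing P(type AB): 1/4·1 + 1/4·1/2 + 1/4·1/2 + 1/4·0 = 1/2.

1/2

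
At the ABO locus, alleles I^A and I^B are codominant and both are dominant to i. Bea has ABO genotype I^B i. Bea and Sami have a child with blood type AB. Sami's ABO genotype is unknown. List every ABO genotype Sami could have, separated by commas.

I^A I^A, I^A I^B, I^A i

For each candidate genotype of Sami, check whether crossing it with I^B i can produce every observed child phenotype.
  I^A I^A → possible child types {A, AB} ✓
  I^A I^B → possible child types {A, B, AB} ✓
  I^A i → possible child types {O, A, B, AB} ✓
  I^B I^B → possible child types {B} ✗
  I^B i → possible child types {O, B} ✗
  i i → possible child types {O, B} ✗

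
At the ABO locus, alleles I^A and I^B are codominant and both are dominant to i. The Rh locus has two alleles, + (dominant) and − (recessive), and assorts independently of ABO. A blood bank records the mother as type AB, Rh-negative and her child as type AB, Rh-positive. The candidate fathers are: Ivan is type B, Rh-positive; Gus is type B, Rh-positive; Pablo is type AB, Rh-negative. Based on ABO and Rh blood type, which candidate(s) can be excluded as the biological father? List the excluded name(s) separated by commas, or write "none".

A candidate is excluded only if no genotype consistent with his phenotype could produce a type AB, Rh-positive child with a type AB, Rh-negative mother.
Pablo (type AB, Rh-): no genotype consistent with that phenotype can produce a type-AB Rh+ child with a type-AB mother.

Pablo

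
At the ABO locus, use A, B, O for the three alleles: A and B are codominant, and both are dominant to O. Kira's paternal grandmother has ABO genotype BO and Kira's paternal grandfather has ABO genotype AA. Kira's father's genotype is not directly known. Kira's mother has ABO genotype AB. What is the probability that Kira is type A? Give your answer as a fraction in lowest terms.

Kira's father's ABO genotype from BO × AA: 1/2 AB, 1/2 AO.
Crossing each possibility with the mother AB and summing P(type A): 1/2·1/4 + 1/2·1/2 = 3/8.

3/8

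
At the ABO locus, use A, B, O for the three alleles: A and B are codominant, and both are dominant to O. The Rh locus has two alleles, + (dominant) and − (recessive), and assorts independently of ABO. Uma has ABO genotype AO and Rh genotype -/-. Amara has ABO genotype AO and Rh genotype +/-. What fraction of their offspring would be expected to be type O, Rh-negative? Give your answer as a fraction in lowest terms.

ABO cross AO × AO → offspring phenotypes: 1/4 O, 3/4 A.
Rh cross -/- × +/- → 1/2 Rh+, 1/2 Rh-.
Independent loci: P(type O, Rh-negative) = 1/4 × 1/2 = 1/8.

1/8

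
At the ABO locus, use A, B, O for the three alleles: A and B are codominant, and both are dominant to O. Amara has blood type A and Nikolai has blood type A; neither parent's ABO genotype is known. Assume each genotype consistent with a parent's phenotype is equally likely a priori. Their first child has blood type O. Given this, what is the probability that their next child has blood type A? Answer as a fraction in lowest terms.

Possible genotypes: Amara ∈ {AA, AO}; Nikolai ∈ {AA, AO}.
Weight each parental genotype pair by prior × P(type-O child):
  AO × AO: posterior weight 1; P(next child type A) = 3/4.
Weighted sum = 3/4.

3/4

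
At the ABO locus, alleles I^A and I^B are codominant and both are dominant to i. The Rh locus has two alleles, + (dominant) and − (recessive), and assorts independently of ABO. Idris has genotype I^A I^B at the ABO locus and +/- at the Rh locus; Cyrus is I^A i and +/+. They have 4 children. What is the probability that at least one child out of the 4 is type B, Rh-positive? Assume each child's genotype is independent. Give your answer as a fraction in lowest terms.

ABO cross I^A I^B × I^A i → 1/2 A, 1/4 B, 1/4 AB.
Rh cross +/- × +/+ → 1 Rh+; so P(type B, Rh-positive) = 1/4 × 1 = 1/4 per child.
P(none) = (3/4)^4 = 81/256; P(at least one) = 1 − 81/256 = 175/256.

175/256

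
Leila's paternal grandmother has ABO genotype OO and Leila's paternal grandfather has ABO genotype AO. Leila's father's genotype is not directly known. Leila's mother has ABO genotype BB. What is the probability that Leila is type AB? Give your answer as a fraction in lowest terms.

1/4

Leila's father's ABO genotype from OO × AO: 1/2 AO, 1/2 OO.
Crossing each possibility with the mother BB and summing P(type AB): 1/2·1/2 + 1/2·0 = 1/4.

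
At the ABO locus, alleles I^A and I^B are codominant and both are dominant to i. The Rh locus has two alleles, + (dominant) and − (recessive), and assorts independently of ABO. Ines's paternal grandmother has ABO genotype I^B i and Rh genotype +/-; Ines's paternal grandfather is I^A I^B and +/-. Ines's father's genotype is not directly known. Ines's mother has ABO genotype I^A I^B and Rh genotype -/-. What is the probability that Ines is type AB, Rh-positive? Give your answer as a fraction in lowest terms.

Ines's father's ABO genotype from I^B i × I^A I^B: 1/4 I^A I^B, 1/4 I^A i, 1/4 I^B I^B, 1/4 I^B i.
Crossing each possibility with the mother I^A I^B and summing P(type AB): 1/4·1/2 + 1/4·1/4 + 1/4·1/2 + 1/4·1/4 = 3/8.
Similarly for Rh via the father's Rh distribution: P(Rh+) = 1/2.
Independent loci: 3/8 × 1/2 = 3/16.

3/16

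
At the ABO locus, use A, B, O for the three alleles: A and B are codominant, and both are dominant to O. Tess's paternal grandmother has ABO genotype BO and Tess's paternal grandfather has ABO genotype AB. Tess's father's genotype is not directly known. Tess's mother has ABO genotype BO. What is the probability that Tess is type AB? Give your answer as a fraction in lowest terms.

1/8

Tess's father's ABO genotype from BO × AB: 1/4 AB, 1/4 AO, 1/4 BB, 1/4 BO.
Crossing each possibility with the mother BO and summing P(type AB): 1/4·1/4 + 1/4·1/4 + 1/4·0 + 1/4·0 = 1/8.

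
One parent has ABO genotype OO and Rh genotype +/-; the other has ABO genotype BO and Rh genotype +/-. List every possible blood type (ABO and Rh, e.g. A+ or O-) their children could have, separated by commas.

Gametes from OO × BO give offspring ABO genotypes BO, OO, i.e. phenotypes O, B.
Rh cross +/- × +/- → phenotypes Rh+, Rh-.
Combining independently: O+, O-, B+, B-.

O+, O-, B+, B-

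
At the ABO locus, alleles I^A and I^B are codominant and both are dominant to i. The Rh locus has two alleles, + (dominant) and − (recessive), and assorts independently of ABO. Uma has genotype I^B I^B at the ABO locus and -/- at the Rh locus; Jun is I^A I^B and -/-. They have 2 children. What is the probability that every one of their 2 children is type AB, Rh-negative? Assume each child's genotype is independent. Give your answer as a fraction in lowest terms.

ABO cross I^B I^B × I^A I^B → 1/2 B, 1/2 AB.
Rh cross -/- × -/- → 1 Rh-; so P(type AB, Rh-negative) = 1/2 × 1 = 1/2 per child.
All 2 independent: (1/2)^2 = 1/4.

1/4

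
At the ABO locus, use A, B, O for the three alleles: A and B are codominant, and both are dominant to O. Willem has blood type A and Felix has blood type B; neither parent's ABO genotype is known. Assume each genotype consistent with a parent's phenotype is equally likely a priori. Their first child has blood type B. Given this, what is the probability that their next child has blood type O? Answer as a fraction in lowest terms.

1/12

Possible genotypes: Willem ∈ {AA, AO}; Felix ∈ {BB, BO}.
Weight each parental genotype pair by prior × P(type-B child):
  AO × BB: posterior weight 2/3; P(next child type O) = 0.
  AO × BO: posterior weight 1/3; P(next child type O) = 1/4.
Weighted sum = 1/12.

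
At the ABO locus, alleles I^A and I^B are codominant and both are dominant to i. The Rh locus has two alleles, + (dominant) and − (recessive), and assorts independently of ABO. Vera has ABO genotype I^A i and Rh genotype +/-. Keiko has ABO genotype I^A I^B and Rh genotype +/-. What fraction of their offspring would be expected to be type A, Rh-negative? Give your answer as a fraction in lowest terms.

1/8

ABO cross I^A i × I^A I^B → offspring phenotypes: 1/2 A, 1/4 B, 1/4 AB.
Rh cross +/- × +/- → 3/4 Rh+, 1/4 Rh-.
Independent loci: P(type A, Rh-negative) = 1/2 × 1/4 = 1/8.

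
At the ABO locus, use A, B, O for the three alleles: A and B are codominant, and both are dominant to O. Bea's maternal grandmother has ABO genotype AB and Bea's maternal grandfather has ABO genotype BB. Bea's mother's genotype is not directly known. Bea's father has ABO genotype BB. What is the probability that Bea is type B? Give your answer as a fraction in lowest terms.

Bea's mother's ABO genotype from AB × BB: 1/2 AB, 1/2 BB.
Crossing each possibility with the father BB and summing P(type B): 1/2·1/2 + 1/2·1 = 3/4.

3/4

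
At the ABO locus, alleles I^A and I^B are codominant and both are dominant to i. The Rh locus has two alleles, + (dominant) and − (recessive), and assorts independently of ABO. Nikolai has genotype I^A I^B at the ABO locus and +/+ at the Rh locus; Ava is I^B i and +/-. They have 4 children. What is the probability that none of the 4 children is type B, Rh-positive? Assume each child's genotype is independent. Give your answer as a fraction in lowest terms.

1/16

ABO cross I^A I^B × I^B i → 1/4 A, 1/2 B, 1/4 AB.
Rh cross +/+ × +/- → 1 Rh+; so P(type B, Rh-positive) = 1/2 × 1 = 1/2 per child.
P(not type B, Rh-positive) = 1/2 for one child; (1/2)^4 = 1/16.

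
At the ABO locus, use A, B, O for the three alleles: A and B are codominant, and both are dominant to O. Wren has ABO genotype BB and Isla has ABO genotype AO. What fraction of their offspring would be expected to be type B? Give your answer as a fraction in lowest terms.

ABO cross BB × AO → offspring phenotypes: 1/2 B, 1/2 AB.
So P(type B) = 1/2.

1/2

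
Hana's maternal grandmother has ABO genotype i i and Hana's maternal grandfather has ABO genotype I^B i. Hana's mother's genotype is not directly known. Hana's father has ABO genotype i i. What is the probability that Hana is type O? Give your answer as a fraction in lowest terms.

3/4

Hana's mother's ABO genotype from i i × I^B i: 1/2 I^B i, 1/2 i i.
Crossing each possibility with the father i i and summing P(type O): 1/2·1/2 + 1/2·1 = 3/4.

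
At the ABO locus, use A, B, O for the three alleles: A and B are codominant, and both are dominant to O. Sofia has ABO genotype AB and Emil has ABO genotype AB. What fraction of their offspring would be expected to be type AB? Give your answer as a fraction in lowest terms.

1/2

ABO cross AB × AB → offspring phenotypes: 1/4 A, 1/4 B, 1/2 AB.
So P(type AB) = 1/2.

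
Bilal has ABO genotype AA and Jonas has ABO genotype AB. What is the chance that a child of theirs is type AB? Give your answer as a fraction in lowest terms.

ABO cross AA × AB → offspring phenotypes: 1/2 A, 1/2 AB.
So P(type AB) = 1/2.

1/2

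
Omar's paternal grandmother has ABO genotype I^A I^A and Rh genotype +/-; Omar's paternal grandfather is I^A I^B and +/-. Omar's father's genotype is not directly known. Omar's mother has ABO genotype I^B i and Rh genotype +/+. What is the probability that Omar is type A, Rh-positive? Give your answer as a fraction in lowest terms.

3/8

Omar's father's ABO genotype from I^A I^A × I^A I^B: 1/2 I^A I^A, 1/2 I^A I^B.
Crossing each possibility with the mother I^B i and summing P(type A): 1/2·1/2 + 1/2·1/4 = 3/8.
Similarly for Rh via the father's Rh distribution: P(Rh+) = 1.
Independent loci: 3/8 × 1 = 3/8.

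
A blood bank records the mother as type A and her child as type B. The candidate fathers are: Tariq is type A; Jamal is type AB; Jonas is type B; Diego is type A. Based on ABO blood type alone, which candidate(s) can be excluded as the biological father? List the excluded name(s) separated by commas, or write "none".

A candidate is excluded only if no genotype consistent with his phenotype could produce a type B child with a type A mother.
Tariq (type A): no genotype consistent with that phenotype can produce a type-B child with a type-A mother.
Diego (type A): no genotype consistent with that phenotype can produce a type-B child with a type-A mother.

Tariq, Diego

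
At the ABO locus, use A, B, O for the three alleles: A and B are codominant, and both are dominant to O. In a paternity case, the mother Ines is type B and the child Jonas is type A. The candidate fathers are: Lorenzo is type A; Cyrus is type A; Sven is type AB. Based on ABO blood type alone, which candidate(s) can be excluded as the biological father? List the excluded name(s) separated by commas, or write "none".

none

A candidate is excluded only if no genotype consistent with his phenotype could produce a type A child with a type B mother.
Every candidate has at least one consistent genotype combination, so none can be excluded.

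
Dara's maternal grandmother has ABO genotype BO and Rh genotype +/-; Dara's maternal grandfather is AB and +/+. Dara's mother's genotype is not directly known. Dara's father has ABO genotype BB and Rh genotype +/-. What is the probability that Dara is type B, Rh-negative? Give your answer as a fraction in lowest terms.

Dara's mother's ABO genotype from BO × AB: 1/4 AB, 1/4 AO, 1/4 BB, 1/4 BO.
Crossing each possibility with the father BB and summing P(type B): 1/4·1/2 + 1/4·1/2 + 1/4·1 + 1/4·1 = 3/4.
Similarly for Rh via the mother's Rh distribution: P(Rh-) = 1/8.
Independent loci: 3/4 × 1/8 = 3/32.

3/32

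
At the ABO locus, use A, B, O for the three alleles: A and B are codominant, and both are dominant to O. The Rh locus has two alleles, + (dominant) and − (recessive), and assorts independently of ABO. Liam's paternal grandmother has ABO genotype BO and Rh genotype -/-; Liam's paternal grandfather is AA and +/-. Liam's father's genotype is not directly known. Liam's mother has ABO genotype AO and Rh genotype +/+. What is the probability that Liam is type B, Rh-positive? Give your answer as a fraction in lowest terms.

1/8

Liam's father's ABO genotype from BO × AA: 1/2 AB, 1/2 AO.
Crossing each possibility with the mother AO and summing P(type B): 1/2·1/4 + 1/2·0 = 1/8.
Similarly for Rh via the father's Rh distribution: P(Rh+) = 1.
Independent loci: 1/8 × 1 = 1/8.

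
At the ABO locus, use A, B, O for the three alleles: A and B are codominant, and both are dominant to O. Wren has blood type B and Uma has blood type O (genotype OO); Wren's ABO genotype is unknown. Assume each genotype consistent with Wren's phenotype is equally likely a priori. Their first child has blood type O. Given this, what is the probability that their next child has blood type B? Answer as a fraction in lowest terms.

Possible genotypes: Wren ∈ {BB, BO}; Uma ∈ {OO}.
Weight each parental genotype pair by prior × P(type-O child):
  BO × OO: posterior weight 1; P(next child type B) = 1/2.
Weighted sum = 1/2.

1/2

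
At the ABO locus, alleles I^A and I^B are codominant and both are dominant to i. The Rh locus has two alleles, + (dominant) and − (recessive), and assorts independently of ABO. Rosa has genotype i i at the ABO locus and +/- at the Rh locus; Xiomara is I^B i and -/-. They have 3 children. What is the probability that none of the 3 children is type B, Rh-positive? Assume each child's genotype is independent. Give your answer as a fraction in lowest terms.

27/64

ABO cross i i × I^B i → 1/2 O, 1/2 B.
Rh cross +/- × -/- → 1/2 Rh+, 1/2 Rh-; so P(type B, Rh-positive) = 1/2 × 1/2 = 1/4 per child.
P(not type B, Rh-positive) = 3/4 for one child; (3/4)^3 = 27/64.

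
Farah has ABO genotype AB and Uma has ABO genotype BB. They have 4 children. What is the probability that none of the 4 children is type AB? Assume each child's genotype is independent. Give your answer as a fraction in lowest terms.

ABO cross AB × BB → 1/2 B, 1/2 AB.
So P(type AB) = 1/2 per child.
P(not type AB) = 1/2 for one child; (1/2)^4 = 1/16.

1/16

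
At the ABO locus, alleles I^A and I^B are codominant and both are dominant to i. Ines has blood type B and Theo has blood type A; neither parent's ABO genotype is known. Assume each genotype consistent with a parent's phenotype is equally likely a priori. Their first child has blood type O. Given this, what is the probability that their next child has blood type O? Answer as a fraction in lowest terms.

1/4

Possible genotypes: Ines ∈ {I^B I^B, I^B i}; Theo ∈ {I^A I^A, I^A i}.
Weight each parental genotype pair by prior × P(type-O child):
  I^B i × I^A i: posterior weight 1; P(next child type O) = 1/4.
Weighted sum = 1/4.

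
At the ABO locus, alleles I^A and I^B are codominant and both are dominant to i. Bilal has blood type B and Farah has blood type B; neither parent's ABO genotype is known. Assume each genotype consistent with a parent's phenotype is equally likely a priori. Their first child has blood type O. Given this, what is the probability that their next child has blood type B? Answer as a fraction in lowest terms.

3/4

Possible genotypes: Bilal ∈ {I^B I^B, I^B i}; Farah ∈ {I^B I^B, I^B i}.
Weight each parental genotype pair by prior × P(type-O child):
  I^B i × I^B i: posterior weight 1; P(next child type B) = 3/4.
Weighted sum = 3/4.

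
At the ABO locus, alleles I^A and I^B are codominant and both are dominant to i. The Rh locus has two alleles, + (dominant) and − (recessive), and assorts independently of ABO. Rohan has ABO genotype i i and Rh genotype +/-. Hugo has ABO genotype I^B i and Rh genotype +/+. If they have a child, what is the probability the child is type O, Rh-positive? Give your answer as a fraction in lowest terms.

ABO cross i i × I^B i → offspring phenotypes: 1/2 O, 1/2 B.
Rh cross +/- × +/+ → 1 Rh+.
Independent loci: P(type O, Rh-positive) = 1/2 × 1 = 1/2.

1/2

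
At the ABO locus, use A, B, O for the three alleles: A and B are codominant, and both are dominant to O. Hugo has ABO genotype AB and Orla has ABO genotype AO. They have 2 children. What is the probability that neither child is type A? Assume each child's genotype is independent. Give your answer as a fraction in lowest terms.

ABO cross AB × AO → 1/2 A, 1/4 B, 1/4 AB.
So P(type A) = 1/2 per child.
P(not type A) = 1/2 for one child; (1/2)^2 = 1/4.

1/4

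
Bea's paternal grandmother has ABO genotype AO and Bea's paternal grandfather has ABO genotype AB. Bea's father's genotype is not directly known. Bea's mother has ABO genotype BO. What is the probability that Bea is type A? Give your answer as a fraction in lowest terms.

1/4

Bea's father's ABO genotype from AO × AB: 1/4 AA, 1/4 AB, 1/4 AO, 1/4 BO.
Crossing each possibility with the mother BO and summing P(type A): 1/4·1/2 + 1/4·1/4 + 1/4·1/4 + 1/4·0 = 1/4.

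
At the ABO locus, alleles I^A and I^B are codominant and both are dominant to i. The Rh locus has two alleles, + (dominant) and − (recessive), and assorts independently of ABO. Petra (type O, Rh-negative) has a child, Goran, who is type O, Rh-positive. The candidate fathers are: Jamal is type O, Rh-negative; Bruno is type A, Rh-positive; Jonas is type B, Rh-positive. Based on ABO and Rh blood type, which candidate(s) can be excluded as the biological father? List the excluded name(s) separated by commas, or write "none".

A candidate is excluded only if no genotype consistent with his phenotype could produce a type O, Rh-positive child with a type O, Rh-negative mother.
Jamal (type O, Rh-): no genotype consistent with that phenotype can produce a type-O Rh+ child with a type-O mother.

Jamal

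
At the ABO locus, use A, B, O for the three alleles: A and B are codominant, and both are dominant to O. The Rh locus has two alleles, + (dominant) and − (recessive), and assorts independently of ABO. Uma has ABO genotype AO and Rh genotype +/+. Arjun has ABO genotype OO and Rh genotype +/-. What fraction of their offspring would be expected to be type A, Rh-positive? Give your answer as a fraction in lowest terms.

1/2

ABO cross AO × OO → offspring phenotypes: 1/2 O, 1/2 A.
Rh cross +/+ × +/- → 1 Rh+.
Independent loci: P(type A, Rh-positive) = 1/2 × 1 = 1/2.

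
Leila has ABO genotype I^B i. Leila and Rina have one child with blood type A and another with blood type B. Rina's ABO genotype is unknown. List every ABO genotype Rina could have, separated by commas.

For each candidate genotype of Rina, check whether crossing it with I^B i can produce every observed child phenotype.
  I^A I^A → possible child types {A, AB} ✗
  I^A I^B → possible child types {A, B, AB} ✓
  I^A i → possible child types {O, A, B, AB} ✓
  I^B I^B → possible child types {B} ✗
  I^B i → possible child types {O, B} ✗
  i i → possible child types {O, B} ✗

I^A I^B, I^A i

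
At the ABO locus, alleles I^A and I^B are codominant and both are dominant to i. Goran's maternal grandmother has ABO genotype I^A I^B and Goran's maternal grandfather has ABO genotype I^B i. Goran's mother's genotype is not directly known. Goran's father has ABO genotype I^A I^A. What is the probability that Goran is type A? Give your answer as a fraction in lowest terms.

1/2

Goran's mother's ABO genotype from I^A I^B × I^B i: 1/4 I^A I^B, 1/4 I^A i, 1/4 I^B I^B, 1/4 I^B i.
Crossing each possibility with the father I^A I^A and summing P(type A): 1/4·1/2 + 1/4·1 + 1/4·0 + 1/4·1/2 = 1/2.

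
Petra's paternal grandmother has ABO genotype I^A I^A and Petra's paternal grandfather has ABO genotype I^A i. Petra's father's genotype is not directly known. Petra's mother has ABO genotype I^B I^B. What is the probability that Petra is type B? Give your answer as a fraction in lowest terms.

Petra's father's ABO genotype from I^A I^A × I^A i: 1/2 I^A I^A, 1/2 I^A i.
Crossing each possibility with the mother I^B I^B and summing P(type B): 1/2·0 + 1/2·1/2 = 1/4.

1/4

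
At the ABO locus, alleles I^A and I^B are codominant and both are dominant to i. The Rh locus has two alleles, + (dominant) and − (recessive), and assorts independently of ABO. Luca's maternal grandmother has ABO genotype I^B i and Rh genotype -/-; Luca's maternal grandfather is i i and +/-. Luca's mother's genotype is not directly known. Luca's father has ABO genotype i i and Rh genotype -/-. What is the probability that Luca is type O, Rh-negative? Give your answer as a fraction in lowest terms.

Luca's mother's ABO genotype from I^B i × i i: 1/2 I^B i, 1/2 i i.
Crossing each possibility with the father i i and summing P(type O): 1/2·1/2 + 1/2·1 = 3/4.
Similarly for Rh via the mother's Rh distribution: P(Rh-) = 3/4.
Independent loci: 3/4 × 3/4 = 9/16.

9/16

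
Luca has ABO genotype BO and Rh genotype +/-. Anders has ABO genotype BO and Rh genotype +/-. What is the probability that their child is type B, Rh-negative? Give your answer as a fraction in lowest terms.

3/16

ABO cross BO × BO → offspring phenotypes: 1/4 O, 3/4 B.
Rh cross +/- × +/- → 3/4 Rh+, 1/4 Rh-.
Independent loci: P(type B, Rh-negative) = 3/4 × 1/4 = 3/16.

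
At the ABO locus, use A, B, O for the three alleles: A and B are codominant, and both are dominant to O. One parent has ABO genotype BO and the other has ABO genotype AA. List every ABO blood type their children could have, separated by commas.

Gametes from BO × AA give offspring ABO genotypes AB, AO, i.e. phenotypes A, AB.

A, AB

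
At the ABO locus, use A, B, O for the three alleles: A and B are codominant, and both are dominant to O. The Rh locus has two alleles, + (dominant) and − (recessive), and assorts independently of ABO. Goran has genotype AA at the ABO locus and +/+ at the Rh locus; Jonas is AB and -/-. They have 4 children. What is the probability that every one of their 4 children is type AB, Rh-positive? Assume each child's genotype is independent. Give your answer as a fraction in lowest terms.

1/16

ABO cross AA × AB → 1/2 A, 1/2 AB.
Rh cross +/+ × -/- → 1 Rh+; so P(type AB, Rh-positive) = 1/2 × 1 = 1/2 per child.
All 4 independent: (1/2)^4 = 1/16.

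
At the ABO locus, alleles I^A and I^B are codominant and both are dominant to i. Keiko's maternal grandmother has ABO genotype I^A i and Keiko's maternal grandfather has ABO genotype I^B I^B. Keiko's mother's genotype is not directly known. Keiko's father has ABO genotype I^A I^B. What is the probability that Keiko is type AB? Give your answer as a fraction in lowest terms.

3/8

Keiko's mother's ABO genotype from I^A i × I^B I^B: 1/2 I^A I^B, 1/2 I^B i.
Crossing each possibility with the father I^A I^B and summing P(type AB): 1/2·1/2 + 1/2·1/4 = 3/8.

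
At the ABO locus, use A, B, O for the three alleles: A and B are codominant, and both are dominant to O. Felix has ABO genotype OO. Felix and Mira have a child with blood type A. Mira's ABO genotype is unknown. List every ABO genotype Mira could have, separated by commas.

For each candidate genotype of Mira, check whether crossing it with OO can produce every observed child phenotype.
  AA → possible child types {A} ✓
  AB → possible child types {A, B} ✓
  AO → possible child types {O, A} ✓
  BB → possible child types {B} ✗
  BO → possible child types {O, B} ✗
  OO → possible child types {O} ✗

AA, AB, AO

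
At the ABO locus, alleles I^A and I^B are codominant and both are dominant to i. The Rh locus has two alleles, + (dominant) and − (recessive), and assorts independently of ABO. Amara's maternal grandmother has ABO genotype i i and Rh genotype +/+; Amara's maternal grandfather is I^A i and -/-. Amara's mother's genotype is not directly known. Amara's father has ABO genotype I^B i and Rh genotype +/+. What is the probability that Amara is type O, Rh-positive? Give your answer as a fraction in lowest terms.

Amara's mother's ABO genotype from i i × I^A i: 1/2 I^A i, 1/2 i i.
Crossing each possibility with the father I^B i and summing P(type O): 1/2·1/4 + 1/2·1/2 = 3/8.
Similarly for Rh via the mother's Rh distribution: P(Rh+) = 1.
Independent loci: 3/8 × 1 = 3/8.

3/8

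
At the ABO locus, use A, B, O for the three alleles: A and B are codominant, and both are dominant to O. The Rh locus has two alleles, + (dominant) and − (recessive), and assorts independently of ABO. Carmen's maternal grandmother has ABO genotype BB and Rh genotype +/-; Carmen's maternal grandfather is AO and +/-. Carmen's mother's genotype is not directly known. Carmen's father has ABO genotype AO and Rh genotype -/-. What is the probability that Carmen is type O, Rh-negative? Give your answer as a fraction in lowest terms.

Carmen's mother's ABO genotype from BB × AO: 1/2 AB, 1/2 BO.
Crossing each possibility with the father AO and summing P(type O): 1/2·0 + 1/2·1/4 = 1/8.
Similarly for Rh via the mother's Rh distribution: P(Rh-) = 1/2.
Independent loci: 1/8 × 1/2 = 1/16.

1/16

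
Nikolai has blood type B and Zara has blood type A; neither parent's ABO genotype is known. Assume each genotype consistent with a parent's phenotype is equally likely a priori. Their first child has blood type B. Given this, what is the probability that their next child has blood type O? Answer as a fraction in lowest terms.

1/12

Possible genotypes: Nikolai ∈ {I^B I^B, I^B i}; Zara ∈ {I^A I^A, I^A i}.
Weight each parental genotype pair by prior × P(type-B child):
  I^B I^B × I^A i: posterior weight 2/3; P(next child type O) = 0.
  I^B i × I^A i: posterior weight 1/3; P(next child type O) = 1/4.
Weighted sum = 1/12.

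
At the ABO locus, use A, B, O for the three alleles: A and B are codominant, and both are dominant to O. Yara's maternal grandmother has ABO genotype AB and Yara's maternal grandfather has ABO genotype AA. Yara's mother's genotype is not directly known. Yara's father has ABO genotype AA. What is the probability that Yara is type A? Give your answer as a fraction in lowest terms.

3/4

Yara's mother's ABO genotype from AB × AA: 1/2 AA, 1/2 AB.
Crossing each possibility with the father AA and summing P(type A): 1/2·1 + 1/2·1/2 = 3/4.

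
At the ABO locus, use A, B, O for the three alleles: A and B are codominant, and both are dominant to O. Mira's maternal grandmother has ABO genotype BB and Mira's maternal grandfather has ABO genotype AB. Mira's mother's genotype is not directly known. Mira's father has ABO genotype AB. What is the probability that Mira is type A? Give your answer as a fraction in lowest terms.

Mira's mother's ABO genotype from BB × AB: 1/2 AB, 1/2 BB.
Crossing each possibility with the father AB and summing P(type A): 1/2·1/4 + 1/2·0 = 1/8.

1/8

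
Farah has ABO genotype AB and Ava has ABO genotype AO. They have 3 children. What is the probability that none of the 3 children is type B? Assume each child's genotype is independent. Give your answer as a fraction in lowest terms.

ABO cross AB × AO → 1/2 A, 1/4 B, 1/4 AB.
So P(type B) = 1/4 per child.
P(not type B) = 3/4 for one child; (3/4)^3 = 27/64.

27/64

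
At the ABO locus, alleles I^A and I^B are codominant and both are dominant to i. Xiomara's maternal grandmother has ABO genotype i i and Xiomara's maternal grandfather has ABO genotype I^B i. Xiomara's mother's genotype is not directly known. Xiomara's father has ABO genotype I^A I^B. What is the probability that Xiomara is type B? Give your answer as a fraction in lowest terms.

1/2

Xiomara's mother's ABO genotype from i i × I^B i: 1/2 I^B i, 1/2 i i.
Crossing each possibility with the father I^A I^B and summing P(type B): 1/2·1/2 + 1/2·1/2 = 1/2.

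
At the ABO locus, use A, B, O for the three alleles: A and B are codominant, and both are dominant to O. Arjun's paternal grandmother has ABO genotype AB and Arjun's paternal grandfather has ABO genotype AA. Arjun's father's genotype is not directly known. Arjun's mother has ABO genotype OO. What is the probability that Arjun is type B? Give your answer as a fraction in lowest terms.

Arjun's father's ABO genotype from AB × AA: 1/2 AA, 1/2 AB.
Crossing each possibility with the mother OO and summing P(type B): 1/2·0 + 1/2·1/2 = 1/4.

1/4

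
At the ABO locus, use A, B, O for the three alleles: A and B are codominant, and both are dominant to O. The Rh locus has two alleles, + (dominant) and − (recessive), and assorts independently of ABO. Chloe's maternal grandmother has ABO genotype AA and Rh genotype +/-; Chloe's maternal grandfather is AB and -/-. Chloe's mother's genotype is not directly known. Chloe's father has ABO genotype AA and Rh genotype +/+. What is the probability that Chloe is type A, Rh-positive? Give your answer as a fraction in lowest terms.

Chloe's mother's ABO genotype from AA × AB: 1/2 AA, 1/2 AB.
Crossing each possibility with the father AA and summing P(type A): 1/2·1 + 1/2·1/2 = 3/4.
Similarly for Rh via the mother's Rh distribution: P(Rh+) = 1.
Independent loci: 3/4 × 1 = 3/4.

3/4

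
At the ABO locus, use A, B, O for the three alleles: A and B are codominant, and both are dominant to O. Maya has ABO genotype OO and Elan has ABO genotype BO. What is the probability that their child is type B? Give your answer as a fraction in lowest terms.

1/2

ABO cross OO × BO → offspring phenotypes: 1/2 O, 1/2 B.
So P(type B) = 1/2.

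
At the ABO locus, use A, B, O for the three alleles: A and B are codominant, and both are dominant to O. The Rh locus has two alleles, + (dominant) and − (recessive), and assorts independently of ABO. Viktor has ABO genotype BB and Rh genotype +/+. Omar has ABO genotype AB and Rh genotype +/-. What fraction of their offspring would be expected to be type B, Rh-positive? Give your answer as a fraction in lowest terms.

1/2

ABO cross BB × AB → offspring phenotypes: 1/2 B, 1/2 AB.
Rh cross +/+ × +/- → 1 Rh+.
Independent loci: P(type B, Rh-positive) = 1/2 × 1 = 1/2.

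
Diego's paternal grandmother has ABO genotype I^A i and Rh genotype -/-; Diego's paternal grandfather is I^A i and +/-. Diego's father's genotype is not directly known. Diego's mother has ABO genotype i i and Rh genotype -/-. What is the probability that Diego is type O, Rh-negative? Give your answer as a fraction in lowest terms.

3/8

Diego's father's ABO genotype from I^A i × I^A i: 1/4 I^A I^A, 1/2 I^A i, 1/4 i i.
Crossing each possibility with the mother i i and summing P(type O): 1/4·0 + 1/2·1/2 + 1/4·1 = 1/2.
Similarly for Rh via the father's Rh distribution: P(Rh-) = 3/4.
Independent loci: 1/2 × 3/4 = 3/8.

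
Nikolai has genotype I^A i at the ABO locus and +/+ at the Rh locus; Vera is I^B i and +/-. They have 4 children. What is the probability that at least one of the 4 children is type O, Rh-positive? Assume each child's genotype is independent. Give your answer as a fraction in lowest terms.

ABO cross I^A i × I^B i → 1/4 O, 1/4 A, 1/4 B, 1/4 AB.
Rh cross +/+ × +/- → 1 Rh+; so P(type O, Rh-positive) = 1/4 × 1 = 1/4 per child.
P(none) = (3/4)^4 = 81/256; P(at least one) = 1 − 81/256 = 175/256.

175/256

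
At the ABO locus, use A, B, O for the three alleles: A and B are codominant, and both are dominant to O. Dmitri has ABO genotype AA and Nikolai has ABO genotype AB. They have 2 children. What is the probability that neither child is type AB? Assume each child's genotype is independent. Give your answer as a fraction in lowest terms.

1/4

ABO cross AA × AB → 1/2 A, 1/2 AB.
So P(type AB) = 1/2 per child.
P(not type AB) = 1/2 for one child; (1/2)^2 = 1/4.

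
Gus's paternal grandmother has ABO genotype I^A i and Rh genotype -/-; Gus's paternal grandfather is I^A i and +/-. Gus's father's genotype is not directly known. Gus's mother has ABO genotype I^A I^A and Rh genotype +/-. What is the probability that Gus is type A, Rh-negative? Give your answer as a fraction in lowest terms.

3/8

Gus's father's ABO genotype from I^A i × I^A i: 1/4 I^A I^A, 1/2 I^A i, 1/4 i i.
Crossing each possibility with the mother I^A I^A and summing P(type A): 1/4·1 + 1/2·1 + 1/4·1 = 1.
Similarly for Rh via the father's Rh distribution: P(Rh-) = 3/8.
Independent loci: 1 × 3/8 = 3/8.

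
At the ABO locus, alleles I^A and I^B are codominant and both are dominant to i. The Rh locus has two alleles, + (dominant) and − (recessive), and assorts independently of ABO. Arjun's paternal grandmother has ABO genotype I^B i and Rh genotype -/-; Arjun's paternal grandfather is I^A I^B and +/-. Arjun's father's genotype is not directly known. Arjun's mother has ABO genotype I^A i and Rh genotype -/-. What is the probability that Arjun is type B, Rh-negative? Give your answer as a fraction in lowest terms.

Arjun's father's ABO genotype from I^B i × I^A I^B: 1/4 I^A I^B, 1/4 I^A i, 1/4 I^B I^B, 1/4 I^B i.
Crossing each possibility with the mother I^A i and summing P(type B): 1/4·1/4 + 1/4·0 + 1/4·1/2 + 1/4·1/4 = 1/4.
Similarly for Rh via the father's Rh distribution: P(Rh-) = 3/4.
Independent loci: 1/4 × 3/4 = 3/16.

3/16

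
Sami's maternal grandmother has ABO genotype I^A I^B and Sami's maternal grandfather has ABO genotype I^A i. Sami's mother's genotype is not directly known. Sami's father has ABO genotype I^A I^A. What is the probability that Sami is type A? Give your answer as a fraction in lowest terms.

Sami's mother's ABO genotype from I^A I^B × I^A i: 1/4 I^A I^A, 1/4 I^A I^B, 1/4 I^A i, 1/4 I^B i.
Crossing each possibility with the father I^A I^A and summing P(type A): 1/4·1 + 1/4·1/2 + 1/4·1 + 1/4·1/2 = 3/4.

3/4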